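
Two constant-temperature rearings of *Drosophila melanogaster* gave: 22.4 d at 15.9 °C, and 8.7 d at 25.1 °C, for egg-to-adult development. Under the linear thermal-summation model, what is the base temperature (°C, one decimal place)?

Under the model K = D·(T − T_b), so D₁·(T₁ − T_b) = D₂·(T₂ − T_b).
22.4·(15.9 − T_b) = 8.7·(25.1 − T_b)
T_b = (22.4·15.9 − 8.7·25.1) / (22.4 − 8.7) = 137.79 / 13.7 = 10.058 °C ≈ 10.1 °C.

10.1 °C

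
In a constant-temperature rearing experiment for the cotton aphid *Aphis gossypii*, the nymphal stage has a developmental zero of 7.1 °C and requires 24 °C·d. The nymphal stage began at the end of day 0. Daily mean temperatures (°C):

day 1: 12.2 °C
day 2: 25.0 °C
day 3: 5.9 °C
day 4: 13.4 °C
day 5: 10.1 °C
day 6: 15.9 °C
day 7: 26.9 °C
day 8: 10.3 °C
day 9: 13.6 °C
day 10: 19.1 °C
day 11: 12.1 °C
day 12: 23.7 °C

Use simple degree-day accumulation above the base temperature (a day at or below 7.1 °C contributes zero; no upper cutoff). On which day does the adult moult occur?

Daily DD above 7.1 °C: 5.1, 17.9, 0.0, 6.3, 3.0, 8.8, 19.8, 3.2, 6.5, 12.0, 5.0, 16.6.
Cumulative: 5.1, 23.0, 23.0, 29.3, 32.3, 41.1, 60.9, 64.1, 70.6, 82.6, 87.6, 104.2.
The total first reaches 24 DD on day 4.

day 4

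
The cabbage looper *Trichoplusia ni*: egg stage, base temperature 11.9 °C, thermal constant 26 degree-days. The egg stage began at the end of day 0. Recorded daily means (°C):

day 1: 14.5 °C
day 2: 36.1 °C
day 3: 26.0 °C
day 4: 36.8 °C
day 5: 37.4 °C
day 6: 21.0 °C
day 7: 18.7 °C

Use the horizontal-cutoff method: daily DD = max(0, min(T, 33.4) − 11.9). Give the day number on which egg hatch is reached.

day 3

Daily DD above 11.9 °C (capped at 21.5): 2.6, 21.5, 14.1, 21.5, 21.5, 9.1, 6.8.
Cumulative: 2.6, 24.1, 38.2, 59.7, 81.2, 90.3, 97.1.
The total first reaches 26 DD on day 3.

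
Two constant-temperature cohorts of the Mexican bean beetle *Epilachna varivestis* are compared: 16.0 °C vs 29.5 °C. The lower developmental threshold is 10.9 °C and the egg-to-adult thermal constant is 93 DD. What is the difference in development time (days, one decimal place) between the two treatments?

13.2 days

At 16.0 °C: 93 / (16.0 − 10.9) = 93 / 5.1 = 18.235 d.
At 29.5 °C: 93 / (29.5 − 10.9) = 93 / 18.6 = 5.000 d.
Difference = |18.235 − 5.000| = 13.235 ≈ 13.2 days.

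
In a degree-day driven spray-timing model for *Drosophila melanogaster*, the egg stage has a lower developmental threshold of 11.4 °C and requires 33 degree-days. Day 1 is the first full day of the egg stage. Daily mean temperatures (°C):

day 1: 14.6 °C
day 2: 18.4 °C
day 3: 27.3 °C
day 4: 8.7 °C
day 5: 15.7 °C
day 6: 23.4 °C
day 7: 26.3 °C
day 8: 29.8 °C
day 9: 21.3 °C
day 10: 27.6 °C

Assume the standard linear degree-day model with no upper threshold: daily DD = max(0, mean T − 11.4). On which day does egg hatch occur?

Daily DD above 11.4 °C: 3.2, 7.0, 15.9, 0.0, 4.3, 12.0, 14.9, 18.4, 9.9, 16.2.
Cumulative: 3.2, 10.2, 26.1, 26.1, 30.4, 42.4, 57.3, 75.7, 85.6, 101.8.
The total first reaches 33 DD on day 6.

day 6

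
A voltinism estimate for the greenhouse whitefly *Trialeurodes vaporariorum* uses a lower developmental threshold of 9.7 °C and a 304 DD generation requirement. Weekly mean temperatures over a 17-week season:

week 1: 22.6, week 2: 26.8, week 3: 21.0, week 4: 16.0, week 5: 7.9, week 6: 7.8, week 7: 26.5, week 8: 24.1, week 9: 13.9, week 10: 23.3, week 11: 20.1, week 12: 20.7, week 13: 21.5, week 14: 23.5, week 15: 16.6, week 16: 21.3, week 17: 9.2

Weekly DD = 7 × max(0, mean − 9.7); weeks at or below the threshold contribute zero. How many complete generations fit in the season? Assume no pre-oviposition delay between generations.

3 generations

Weekly DD (7 × max(0, T̄ − 9.7)): 90.3, 119.7, 79.1, 44.1, 0.0, 0.0, 117.6, 100.8, 29.4, 95.2, 72.8, 77.0, 82.6, 96.6, 48.3, 81.2, 0.0.
Season total = 1134.7 DD.
Complete generations = ⌊1134.7 / 304⌋ = 3.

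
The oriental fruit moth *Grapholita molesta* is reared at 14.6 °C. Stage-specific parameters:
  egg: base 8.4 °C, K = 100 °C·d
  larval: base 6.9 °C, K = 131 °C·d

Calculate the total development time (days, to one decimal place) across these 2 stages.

33.1 days

egg: 100 / (14.6 − 8.4) = 100 / 6.2 = 16.129 d.
larval: 131 / (14.6 − 6.9) = 131 / 7.7 = 17.013 d.
Sum = 33.142 ≈ 33.1 days.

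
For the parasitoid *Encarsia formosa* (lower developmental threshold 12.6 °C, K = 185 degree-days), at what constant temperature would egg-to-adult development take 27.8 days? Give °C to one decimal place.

Required daily accumulation = 185 / 27.8 = 6.655 DD/day.
T = T_base + 6.655 = 12.6 + 6.655 = 19.255 ≈ 19.3 °C.

19.3 °C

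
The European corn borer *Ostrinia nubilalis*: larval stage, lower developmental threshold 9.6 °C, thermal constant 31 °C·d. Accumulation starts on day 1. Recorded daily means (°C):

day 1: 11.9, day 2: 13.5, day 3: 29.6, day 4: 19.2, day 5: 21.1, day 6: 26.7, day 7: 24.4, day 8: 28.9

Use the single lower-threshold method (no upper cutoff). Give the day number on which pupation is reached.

day 4

Daily DD above 9.6 °C: 2.3, 3.9, 20.0, 9.6, 11.5, 17.1, 14.8, 19.3.
Cumulative: 2.3, 6.2, 26.2, 35.8, 47.3, 64.4, 79.2, 98.5.
The total first reaches 31 DD on day 4.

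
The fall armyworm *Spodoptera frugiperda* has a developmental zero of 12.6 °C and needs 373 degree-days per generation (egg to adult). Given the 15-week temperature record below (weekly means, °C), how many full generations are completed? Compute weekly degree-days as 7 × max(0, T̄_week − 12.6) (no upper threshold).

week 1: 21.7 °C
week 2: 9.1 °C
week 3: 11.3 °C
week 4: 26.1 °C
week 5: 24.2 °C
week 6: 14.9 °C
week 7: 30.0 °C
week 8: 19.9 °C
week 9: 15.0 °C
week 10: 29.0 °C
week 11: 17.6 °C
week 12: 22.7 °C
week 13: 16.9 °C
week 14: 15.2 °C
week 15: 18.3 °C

Weekly DD (7 × max(0, T̄ − 12.6)): 63.7, 0.0, 0.0, 94.5, 81.2, 16.1, 121.8, 51.1, 16.8, 114.8, 35.0, 70.7, 30.1, 18.2, 39.9.
Season total = 753.9 DD.
Complete generations = ⌊753.9 / 373⌋ = 2.

2 generations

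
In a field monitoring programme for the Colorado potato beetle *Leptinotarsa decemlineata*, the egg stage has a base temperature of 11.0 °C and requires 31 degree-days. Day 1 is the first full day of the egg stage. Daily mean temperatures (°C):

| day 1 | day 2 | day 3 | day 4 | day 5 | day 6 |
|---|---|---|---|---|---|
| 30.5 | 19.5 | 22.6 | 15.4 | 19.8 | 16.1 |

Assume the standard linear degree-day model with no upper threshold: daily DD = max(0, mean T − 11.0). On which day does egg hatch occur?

day 3

Daily DD above 11.0 °C: 19.5, 8.5, 11.6, 4.4, 8.8, 5.1.
Cumulative: 19.5, 28.0, 39.6, 44.0, 52.8, 57.9.
The total first reaches 31 DD on day 3.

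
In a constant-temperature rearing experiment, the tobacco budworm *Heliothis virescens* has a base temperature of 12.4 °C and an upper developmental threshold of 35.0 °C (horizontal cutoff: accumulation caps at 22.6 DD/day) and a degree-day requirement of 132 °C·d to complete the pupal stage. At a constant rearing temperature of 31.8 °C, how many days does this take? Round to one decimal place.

Daily accumulation = 31.8 − 12.4 = 19.4 DD/day.
Duration = 132 / 19.4 = 6.804 ≈ 6.8 days.

6.8 days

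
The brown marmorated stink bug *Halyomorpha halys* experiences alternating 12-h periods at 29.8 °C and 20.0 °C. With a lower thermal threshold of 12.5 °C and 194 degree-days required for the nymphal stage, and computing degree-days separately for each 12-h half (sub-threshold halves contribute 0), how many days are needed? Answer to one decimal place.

15.6 days

Day half: max(0, 29.8 − 12.5) × 0.5 = 17.3 × 0.5 = 8.65 DD.
Night half: max(0, 20.0 − 12.5) × 0.5 = 7.5 × 0.5 = 3.75 DD.
Per 24 h: 12.40 DD/day.
Duration = 194 / 12.40 = 15.645 ≈ 15.6 days.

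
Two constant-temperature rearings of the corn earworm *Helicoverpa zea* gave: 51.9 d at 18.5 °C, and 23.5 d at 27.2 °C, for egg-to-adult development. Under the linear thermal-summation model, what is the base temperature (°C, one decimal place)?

11.3 °C

Linear rate model ⇒ the product D·(T − T_b) is constant across temperatures.
51.9·(18.5 − T_b) = 23.5·(27.2 − T_b)
T_b = (51.9·18.5 − 23.5·27.2) / (51.9 − 23.5) = 320.95 / 28.4 = 11.301 °C ≈ 11.3 °C.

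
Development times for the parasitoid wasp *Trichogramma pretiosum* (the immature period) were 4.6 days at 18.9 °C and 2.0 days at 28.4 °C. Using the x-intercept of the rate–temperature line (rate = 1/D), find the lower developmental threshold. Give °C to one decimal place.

11.6 °C

Under the model K = D·(T − T_b), so D₁·(T₁ − T_b) = D₂·(T₂ − T_b).
4.6·(18.9 − T_b) = 2.0·(28.4 − T_b)
T_b = (4.6·18.9 − 2.0·28.4) / (4.6 − 2.0) = 30.14 / 2.6 = 11.592 °C ≈ 11.6 °C.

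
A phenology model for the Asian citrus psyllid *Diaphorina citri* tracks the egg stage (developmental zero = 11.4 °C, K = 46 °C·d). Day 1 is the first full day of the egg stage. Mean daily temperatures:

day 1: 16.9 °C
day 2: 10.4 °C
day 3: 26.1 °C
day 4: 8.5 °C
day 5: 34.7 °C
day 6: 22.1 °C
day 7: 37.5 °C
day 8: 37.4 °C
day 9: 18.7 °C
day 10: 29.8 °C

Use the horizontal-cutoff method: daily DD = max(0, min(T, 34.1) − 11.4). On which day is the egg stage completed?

Daily DD above 11.4 °C (capped at 22.7): 5.5, 0.0, 14.7, 0.0, 22.7, 10.7, 22.7, 22.7, 7.3, 18.4.
Cumulative: 5.5, 5.5, 20.2, 20.2, 42.9, 53.6, 76.3, 99.0, 106.3, 124.7.
The total first reaches 46 DD on day 6.

day 6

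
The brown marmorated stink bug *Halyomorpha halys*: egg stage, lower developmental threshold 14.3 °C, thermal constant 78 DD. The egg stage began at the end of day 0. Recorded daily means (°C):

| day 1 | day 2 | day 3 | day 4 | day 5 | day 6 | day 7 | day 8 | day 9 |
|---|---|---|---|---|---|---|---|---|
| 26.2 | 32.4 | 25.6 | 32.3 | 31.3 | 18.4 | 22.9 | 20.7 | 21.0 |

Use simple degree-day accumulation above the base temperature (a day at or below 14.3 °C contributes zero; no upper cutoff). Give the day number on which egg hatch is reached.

day 6

Daily DD above 14.3 °C: 11.9, 18.1, 11.3, 18.0, 17.0, 4.1, 8.6, 6.4, 6.7.
Cumulative: 11.9, 30.0, 41.3, 59.3, 76.3, 80.4, 89.0, 95.4, 102.1.
The total first reaches 78 DD on day 6.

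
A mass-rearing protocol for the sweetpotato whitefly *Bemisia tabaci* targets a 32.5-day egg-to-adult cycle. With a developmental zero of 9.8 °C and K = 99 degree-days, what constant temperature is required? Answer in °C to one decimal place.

12.8 °C

Required daily accumulation = 99 / 32.5 = 3.046 DD/day.
T = T_base + 3.046 = 9.8 + 3.046 = 12.846 ≈ 12.8 °C.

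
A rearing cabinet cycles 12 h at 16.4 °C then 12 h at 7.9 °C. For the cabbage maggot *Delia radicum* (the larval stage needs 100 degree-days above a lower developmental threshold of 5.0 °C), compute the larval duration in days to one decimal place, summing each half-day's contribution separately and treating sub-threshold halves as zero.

Day half: max(0, 16.4 − 5.0) × 0.5 = 11.4 × 0.5 = 5.70 DD.
Night half: max(0, 7.9 − 5.0) × 0.5 = 2.9 × 0.5 = 1.45 DD.
Per 24 h: 7.15 DD/day.
Duration = 100 / 7.15 = 13.986 ≈ 14.0 days.

14.0 days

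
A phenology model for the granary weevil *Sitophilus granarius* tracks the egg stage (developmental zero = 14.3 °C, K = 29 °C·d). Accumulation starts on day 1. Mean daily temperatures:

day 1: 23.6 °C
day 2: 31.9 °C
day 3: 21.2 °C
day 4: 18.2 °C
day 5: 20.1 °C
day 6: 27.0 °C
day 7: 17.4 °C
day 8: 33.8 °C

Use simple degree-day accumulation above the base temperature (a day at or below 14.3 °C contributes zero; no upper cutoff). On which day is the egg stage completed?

day 3

Daily DD above 14.3 °C: 9.3, 17.6, 6.9, 3.9, 5.8, 12.7, 3.1, 19.5.
Cumulative: 9.3, 26.9, 33.8, 37.7, 43.5, 56.2, 59.3, 78.8.
The total first reaches 29 DD on day 3.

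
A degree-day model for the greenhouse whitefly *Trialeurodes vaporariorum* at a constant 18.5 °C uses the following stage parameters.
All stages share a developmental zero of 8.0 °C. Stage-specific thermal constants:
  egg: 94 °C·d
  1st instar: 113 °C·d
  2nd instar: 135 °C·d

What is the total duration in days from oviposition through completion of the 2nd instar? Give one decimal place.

Daily accumulation at 18.5 °C = 18.5 − 8.0 = 10.5 DD/day.
Total K = 94 + 113 + 135 = 342 DD.
Total duration = 342 / 10.5 = 32.571 ≈ 32.6 days.

32.6 days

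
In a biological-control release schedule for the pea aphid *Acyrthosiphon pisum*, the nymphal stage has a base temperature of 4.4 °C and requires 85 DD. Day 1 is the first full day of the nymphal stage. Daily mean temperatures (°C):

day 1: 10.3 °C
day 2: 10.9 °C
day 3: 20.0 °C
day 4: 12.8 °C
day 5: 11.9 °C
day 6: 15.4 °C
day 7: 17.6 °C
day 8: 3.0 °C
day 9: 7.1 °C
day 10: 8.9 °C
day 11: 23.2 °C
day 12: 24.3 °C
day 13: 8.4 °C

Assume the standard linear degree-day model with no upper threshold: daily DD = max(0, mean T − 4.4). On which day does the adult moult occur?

day 11

Daily DD above 4.4 °C: 5.9, 6.5, 15.6, 8.4, 7.5, 11.0, 13.2, 0.0, 2.7, 4.5, 18.8, 19.9, 4.0.
Cumulative: 5.9, 12.4, 28.0, 36.4, 43.9, 54.9, 68.1, 68.1, 70.8, 75.3, 94.1, 114.0, 118.0.
The total first reaches 85 DD on day 11.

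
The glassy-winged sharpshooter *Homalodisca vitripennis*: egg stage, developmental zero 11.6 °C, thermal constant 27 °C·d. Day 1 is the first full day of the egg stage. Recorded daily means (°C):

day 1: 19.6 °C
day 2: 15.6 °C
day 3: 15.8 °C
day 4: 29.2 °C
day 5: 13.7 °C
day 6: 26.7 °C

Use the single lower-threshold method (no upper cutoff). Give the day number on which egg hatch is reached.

day 4

Daily DD above 11.6 °C: 8.0, 4.0, 4.2, 17.6, 2.1, 15.1.
Cumulative: 8.0, 12.0, 16.2, 33.8, 35.9, 51.0.
The total first reaches 27 DD on day 4.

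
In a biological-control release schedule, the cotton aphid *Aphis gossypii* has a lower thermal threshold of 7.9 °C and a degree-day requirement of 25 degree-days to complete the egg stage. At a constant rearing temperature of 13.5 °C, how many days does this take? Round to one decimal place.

4.5 days

Daily accumulation = 13.5 − 7.9 = 5.6 DD/day.
Duration = 25 / 5.6 = 4.464 ≈ 4.5 days.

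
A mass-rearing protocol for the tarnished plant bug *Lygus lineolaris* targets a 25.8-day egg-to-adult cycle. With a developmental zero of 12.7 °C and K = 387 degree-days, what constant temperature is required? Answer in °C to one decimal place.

Required daily accumulation = 387 / 25.8 = 15.000 DD/day.
T = T_base + 15.000 = 12.7 + 15.000 = 27.700 ≈ 27.7 °C.

27.7 °C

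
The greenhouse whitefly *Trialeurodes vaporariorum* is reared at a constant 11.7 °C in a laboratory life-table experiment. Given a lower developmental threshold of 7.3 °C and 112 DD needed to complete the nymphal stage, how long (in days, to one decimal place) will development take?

25.5 days

Daily accumulation = 11.7 − 7.3 = 4.4 DD/day.
Duration = 112 / 4.4 = 25.455 ≈ 25.5 days.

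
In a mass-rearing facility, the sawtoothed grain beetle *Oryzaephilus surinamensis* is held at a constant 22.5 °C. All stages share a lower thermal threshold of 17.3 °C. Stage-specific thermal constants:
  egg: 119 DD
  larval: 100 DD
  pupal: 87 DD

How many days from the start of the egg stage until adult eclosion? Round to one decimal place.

Daily accumulation at 22.5 °C = 22.5 − 17.3 = 5.2 DD/day.
Total K = 119 + 100 + 87 = 306 DD.
Total duration = 306 / 5.2 = 58.846 ≈ 58.8 days.

58.8 days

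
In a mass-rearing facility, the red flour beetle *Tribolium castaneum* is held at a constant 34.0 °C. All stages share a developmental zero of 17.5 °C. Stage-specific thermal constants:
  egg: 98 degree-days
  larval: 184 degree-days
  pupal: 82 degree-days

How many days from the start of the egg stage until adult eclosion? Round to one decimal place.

Daily accumulation at 34.0 °C = 34.0 − 17.5 = 16.5 DD/day.
Total K = 98 + 184 + 82 = 364 DD.
Total duration = 364 / 16.5 = 22.061 ≈ 22.1 days.

22.1 days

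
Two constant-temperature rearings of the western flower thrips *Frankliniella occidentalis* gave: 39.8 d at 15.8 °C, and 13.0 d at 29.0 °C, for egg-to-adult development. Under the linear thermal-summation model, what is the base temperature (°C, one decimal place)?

Linear rate model ⇒ the product D·(T − T_b) is constant across temperatures.
39.8·(15.8 − T_b) = 13.0·(29.0 − T_b)
T_b = (39.8·15.8 − 13.0·29.0) / (39.8 − 13.0) = 251.84 / 26.8 = 9.397 °C ≈ 9.4 °C.

9.4 °C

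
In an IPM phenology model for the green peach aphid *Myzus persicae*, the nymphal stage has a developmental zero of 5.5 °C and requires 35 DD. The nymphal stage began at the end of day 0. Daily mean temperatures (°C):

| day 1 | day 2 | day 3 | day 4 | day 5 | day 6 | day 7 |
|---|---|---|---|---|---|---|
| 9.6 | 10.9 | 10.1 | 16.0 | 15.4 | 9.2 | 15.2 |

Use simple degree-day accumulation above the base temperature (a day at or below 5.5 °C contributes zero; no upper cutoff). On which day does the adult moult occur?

Daily DD above 5.5 °C: 4.1, 5.4, 4.6, 10.5, 9.9, 3.7, 9.7.
Cumulative: 4.1, 9.5, 14.1, 24.6, 34.5, 38.2, 47.9.
The total first reaches 35 DD on day 6.

day 6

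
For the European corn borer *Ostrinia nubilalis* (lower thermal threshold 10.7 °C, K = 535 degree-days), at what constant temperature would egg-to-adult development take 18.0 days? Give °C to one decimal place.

40.4 °C

Required daily accumulation = 535 / 18.0 = 29.722 DD/day.
T = T_base + 29.722 = 10.7 + 29.722 = 40.422 ≈ 40.4 °C.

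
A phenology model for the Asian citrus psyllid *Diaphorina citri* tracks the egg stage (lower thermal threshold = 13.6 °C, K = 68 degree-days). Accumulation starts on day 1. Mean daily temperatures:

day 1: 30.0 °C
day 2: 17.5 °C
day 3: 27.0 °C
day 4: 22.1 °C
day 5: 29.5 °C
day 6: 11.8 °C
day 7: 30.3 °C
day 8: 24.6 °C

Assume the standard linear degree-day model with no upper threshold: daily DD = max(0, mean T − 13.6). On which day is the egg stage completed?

day 7

Daily DD above 13.6 °C: 16.4, 3.9, 13.4, 8.5, 15.9, 0.0, 16.7, 11.0.
Cumulative: 16.4, 20.3, 33.7, 42.2, 58.1, 58.1, 74.8, 85.8.
The total first reaches 68 DD on day 7.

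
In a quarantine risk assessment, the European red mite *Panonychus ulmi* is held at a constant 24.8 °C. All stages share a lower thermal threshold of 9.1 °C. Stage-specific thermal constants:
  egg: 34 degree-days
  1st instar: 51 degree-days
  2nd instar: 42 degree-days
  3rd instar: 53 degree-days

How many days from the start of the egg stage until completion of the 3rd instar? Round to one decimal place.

11.5 days

Daily accumulation at 24.8 °C = 24.8 − 9.1 = 15.7 DD/day.
Total K = 34 + 51 + 42 + 53 = 180 DD.
Total duration = 180 / 15.7 = 11.465 ≈ 11.5 days.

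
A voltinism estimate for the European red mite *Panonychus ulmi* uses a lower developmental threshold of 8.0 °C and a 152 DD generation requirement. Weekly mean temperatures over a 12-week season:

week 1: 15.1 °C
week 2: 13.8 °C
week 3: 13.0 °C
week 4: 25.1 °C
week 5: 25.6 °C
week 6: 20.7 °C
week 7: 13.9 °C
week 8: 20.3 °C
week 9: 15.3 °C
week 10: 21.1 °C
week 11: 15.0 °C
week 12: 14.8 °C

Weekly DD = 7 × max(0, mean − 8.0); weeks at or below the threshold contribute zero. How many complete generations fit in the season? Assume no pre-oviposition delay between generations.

5 generations

Weekly DD (7 × max(0, T̄ − 8.0)): 49.7, 40.6, 35.0, 119.7, 123.2, 88.9, 41.3, 86.1, 51.1, 91.7, 49.0, 47.6.
Season total = 823.9 DD.
Complete generations = ⌊823.9 / 152⌋ = 5.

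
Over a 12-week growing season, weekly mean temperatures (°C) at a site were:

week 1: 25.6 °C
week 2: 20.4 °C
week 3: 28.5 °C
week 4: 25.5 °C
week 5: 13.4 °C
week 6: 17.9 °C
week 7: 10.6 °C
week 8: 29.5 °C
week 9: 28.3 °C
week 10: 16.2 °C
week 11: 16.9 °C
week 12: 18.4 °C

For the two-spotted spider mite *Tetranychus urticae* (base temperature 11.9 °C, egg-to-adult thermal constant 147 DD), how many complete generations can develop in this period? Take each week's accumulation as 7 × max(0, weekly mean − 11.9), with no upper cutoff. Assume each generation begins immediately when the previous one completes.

Weekly DD (7 × max(0, T̄ − 11.9)): 95.9, 59.5, 116.2, 95.2, 10.5, 42.0, 0.0, 123.2, 114.8, 30.1, 35.0, 45.5.
Season total = 767.9 DD.
Complete generations = ⌊767.9 / 147⌋ = 5.

5 generations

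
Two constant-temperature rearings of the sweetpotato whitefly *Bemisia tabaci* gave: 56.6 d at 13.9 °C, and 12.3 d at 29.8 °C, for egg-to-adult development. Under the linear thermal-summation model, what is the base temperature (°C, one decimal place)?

9.5 °C

Linear rate model ⇒ the product D·(T − T_b) is constant across temperatures.
56.6·(13.9 − T_b) = 12.3·(29.8 − T_b)
T_b = (56.6·13.9 − 12.3·29.8) / (56.6 − 12.3) = 420.20 / 44.3 = 9.485 °C ≈ 9.5 °C.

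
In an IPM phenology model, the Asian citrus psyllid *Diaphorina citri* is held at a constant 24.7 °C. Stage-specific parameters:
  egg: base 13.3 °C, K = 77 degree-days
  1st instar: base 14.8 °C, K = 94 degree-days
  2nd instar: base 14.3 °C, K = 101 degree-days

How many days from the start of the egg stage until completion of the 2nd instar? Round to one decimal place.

egg: 77 / (24.7 − 13.3) = 77 / 11.4 = 6.754 d.
1st instar: 94 / (24.7 − 14.8) = 94 / 9.9 = 9.495 d.
2nd instar: 101 / (24.7 − 14.3) = 101 / 10.4 = 9.712 d.
Sum = 25.961 ≈ 26.0 days.

26.0 days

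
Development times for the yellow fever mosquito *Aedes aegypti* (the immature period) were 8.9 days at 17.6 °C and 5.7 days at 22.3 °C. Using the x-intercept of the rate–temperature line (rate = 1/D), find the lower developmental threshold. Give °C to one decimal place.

9.2 °C

Linear rate model ⇒ the product D·(T − T_b) is constant across temperatures.
8.9·(17.6 − T_b) = 5.7·(22.3 − T_b)
T_b = (8.9·17.6 − 5.7·22.3) / (8.9 − 5.7) = 29.53 / 3.2 = 9.228 °C ≈ 9.2 °C.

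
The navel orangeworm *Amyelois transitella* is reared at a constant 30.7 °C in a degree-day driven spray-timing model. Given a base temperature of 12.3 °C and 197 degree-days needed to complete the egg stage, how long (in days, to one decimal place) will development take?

Daily accumulation = 30.7 − 12.3 = 18.4 DD/day.
Duration = 197 / 18.4 = 10.707 ≈ 10.7 days.

10.7 days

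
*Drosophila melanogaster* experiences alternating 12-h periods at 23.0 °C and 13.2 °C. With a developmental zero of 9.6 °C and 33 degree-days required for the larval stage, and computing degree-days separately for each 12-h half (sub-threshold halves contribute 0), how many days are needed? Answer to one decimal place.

Day half: max(0, 23.0 − 9.6) × 0.5 = 13.4 × 0.5 = 6.70 DD.
Night half: max(0, 13.2 − 9.6) × 0.5 = 3.6 × 0.5 = 1.80 DD.
Per 24 h: 8.50 DD/day.
Duration = 33 / 8.50 = 3.882 ≈ 3.9 days.

3.9 days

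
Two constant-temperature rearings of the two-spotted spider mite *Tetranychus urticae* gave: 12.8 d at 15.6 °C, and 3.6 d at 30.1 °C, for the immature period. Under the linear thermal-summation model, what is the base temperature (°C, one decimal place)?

9.9 °C

Linear rate model ⇒ the product D·(T − T_b) is constant across temperatures.
12.8·(15.6 − T_b) = 3.6·(30.1 − T_b)
T_b = (12.8·15.6 − 3.6·30.1) / (12.8 − 3.6) = 91.32 / 9.2 = 9.926 °C ≈ 9.9 °C.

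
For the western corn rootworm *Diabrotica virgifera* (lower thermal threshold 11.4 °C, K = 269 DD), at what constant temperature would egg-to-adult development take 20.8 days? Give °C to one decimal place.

24.3 °C

Required daily accumulation = 269 / 20.8 = 12.933 DD/day.
T = T_base + 12.933 = 11.4 + 12.933 = 24.333 ≈ 24.3 °C.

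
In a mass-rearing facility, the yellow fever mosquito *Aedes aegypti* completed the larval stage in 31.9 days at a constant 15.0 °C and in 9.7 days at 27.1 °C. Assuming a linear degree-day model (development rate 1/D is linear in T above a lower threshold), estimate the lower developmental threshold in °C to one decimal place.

9.7 °C

Linear rate model ⇒ the product D·(T − T_b) is constant across temperatures.
31.9·(15.0 − T_b) = 9.7·(27.1 − T_b)
T_b = (31.9·15.0 − 9.7·27.1) / (31.9 − 9.7) = 215.63 / 22.2 = 9.713 °C ≈ 9.7 °C.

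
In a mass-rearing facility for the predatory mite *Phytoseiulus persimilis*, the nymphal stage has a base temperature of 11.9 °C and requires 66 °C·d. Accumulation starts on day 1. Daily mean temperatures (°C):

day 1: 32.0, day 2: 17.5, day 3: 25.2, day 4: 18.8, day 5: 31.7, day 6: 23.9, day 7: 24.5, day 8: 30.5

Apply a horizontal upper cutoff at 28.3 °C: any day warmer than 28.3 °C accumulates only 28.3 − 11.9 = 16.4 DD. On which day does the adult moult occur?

Daily DD above 11.9 °C (capped at 16.4): 16.4, 5.6, 13.3, 6.9, 16.4, 12.0, 12.6, 16.4.
Cumulative: 16.4, 22.0, 35.3, 42.2, 58.6, 70.6, 83.2, 99.6.
The total first reaches 66 DD on day 6.

day 6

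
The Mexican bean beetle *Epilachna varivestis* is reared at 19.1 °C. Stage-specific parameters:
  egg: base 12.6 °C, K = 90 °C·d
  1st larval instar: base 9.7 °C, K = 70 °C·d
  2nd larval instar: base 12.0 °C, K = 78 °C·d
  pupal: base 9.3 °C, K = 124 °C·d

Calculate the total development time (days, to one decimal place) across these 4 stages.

44.9 days

egg: 90 / (19.1 − 12.6) = 90 / 6.5 = 13.846 d.
1st larval instar: 70 / (19.1 − 9.7) = 70 / 9.4 = 7.447 d.
2nd larval instar: 78 / (19.1 − 12.0) = 78 / 7.1 = 10.986 d.
pupal: 124 / (19.1 − 9.3) = 124 / 9.8 = 12.653 d.
Sum = 44.932 ≈ 44.9 days.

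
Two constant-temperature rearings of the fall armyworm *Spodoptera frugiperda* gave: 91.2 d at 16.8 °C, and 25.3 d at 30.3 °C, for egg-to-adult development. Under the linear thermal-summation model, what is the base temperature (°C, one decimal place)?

Under the model K = D·(T − T_b), so D₁·(T₁ − T_b) = D₂·(T₂ − T_b).
91.2·(16.8 − T_b) = 25.3·(30.3 − T_b)
T_b = (91.2·16.8 − 25.3·30.3) / (91.2 − 25.3) = 765.57 / 65.9 = 11.617 °C ≈ 11.6 °C.

11.6 °C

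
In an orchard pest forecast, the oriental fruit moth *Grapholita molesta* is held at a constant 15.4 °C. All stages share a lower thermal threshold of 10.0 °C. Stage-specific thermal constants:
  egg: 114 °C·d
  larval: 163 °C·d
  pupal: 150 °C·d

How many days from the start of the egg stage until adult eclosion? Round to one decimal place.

Daily accumulation at 15.4 °C = 15.4 − 10.0 = 5.4 DD/day.
Total K = 114 + 163 + 150 = 427 DD.
Total duration = 427 / 5.4 = 79.074 ≈ 79.1 days.

79.1 days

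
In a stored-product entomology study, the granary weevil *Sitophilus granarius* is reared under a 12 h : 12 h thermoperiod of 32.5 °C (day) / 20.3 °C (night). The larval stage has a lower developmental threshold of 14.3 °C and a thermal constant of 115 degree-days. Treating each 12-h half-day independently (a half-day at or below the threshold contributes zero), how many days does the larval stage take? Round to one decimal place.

Day half: max(0, 32.5 − 14.3) × 0.5 = 18.2 × 0.5 = 9.10 DD.
Night half: max(0, 20.3 − 14.3) × 0.5 = 6.0 × 0.5 = 3.00 DD.
Per 24 h: 12.10 DD/day.
Duration = 115 / 12.10 = 9.504 ≈ 9.5 days.

9.5 days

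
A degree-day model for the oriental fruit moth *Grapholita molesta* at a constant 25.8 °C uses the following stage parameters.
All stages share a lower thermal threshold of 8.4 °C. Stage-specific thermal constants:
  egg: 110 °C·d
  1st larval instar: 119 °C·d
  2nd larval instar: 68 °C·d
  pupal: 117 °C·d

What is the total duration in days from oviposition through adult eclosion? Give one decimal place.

Daily accumulation at 25.8 °C = 25.8 − 8.4 = 17.4 DD/day.
Total K = 110 + 119 + 68 + 117 = 414 DD.
Total duration = 414 / 17.4 = 23.793 ≈ 23.8 days.

23.8 days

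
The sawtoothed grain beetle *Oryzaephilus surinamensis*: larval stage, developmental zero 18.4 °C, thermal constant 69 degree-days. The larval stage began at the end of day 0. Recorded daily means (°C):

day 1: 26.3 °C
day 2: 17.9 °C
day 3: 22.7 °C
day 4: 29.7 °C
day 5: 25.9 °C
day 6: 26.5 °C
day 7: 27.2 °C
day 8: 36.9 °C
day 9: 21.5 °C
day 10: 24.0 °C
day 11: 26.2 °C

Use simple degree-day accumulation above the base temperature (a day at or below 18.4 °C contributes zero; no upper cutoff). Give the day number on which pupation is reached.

day 9

Daily DD above 18.4 °C: 7.9, 0.0, 4.3, 11.3, 7.5, 8.1, 8.8, 18.5, 3.1, 5.6, 7.8.
Cumulative: 7.9, 7.9, 12.2, 23.5, 31.0, 39.1, 47.9, 66.4, 69.5, 75.1, 82.9.
The total first reaches 69 DD on day 9.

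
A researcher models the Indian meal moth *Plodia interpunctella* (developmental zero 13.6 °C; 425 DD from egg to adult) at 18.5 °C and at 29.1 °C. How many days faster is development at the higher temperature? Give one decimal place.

59.3 days

At 18.5 °C: 425 / (18.5 − 13.6) = 425 / 4.9 = 86.735 d.
At 29.1 °C: 425 / (29.1 − 13.6) = 425 / 15.5 = 27.419 d.
Difference = |86.735 − 27.419| = 59.315 ≈ 59.3 days.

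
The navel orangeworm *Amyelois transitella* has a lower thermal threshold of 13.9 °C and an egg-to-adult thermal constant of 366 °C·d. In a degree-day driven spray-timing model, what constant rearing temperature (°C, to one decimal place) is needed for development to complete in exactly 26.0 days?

28.0 °C

Required daily accumulation = 366 / 26.0 = 14.077 DD/day.
T = T_base + 14.077 = 13.9 + 14.077 = 27.977 ≈ 28.0 °C.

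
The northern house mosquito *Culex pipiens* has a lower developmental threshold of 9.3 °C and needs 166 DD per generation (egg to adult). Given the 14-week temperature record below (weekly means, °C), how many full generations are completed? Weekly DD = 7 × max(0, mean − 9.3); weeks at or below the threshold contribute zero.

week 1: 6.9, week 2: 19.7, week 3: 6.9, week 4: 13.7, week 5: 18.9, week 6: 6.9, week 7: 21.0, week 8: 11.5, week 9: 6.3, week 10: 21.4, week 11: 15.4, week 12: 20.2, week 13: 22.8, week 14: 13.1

3 generations

Weekly DD (7 × max(0, T̄ − 9.3)): 0.0, 72.8, 0.0, 30.8, 67.2, 0.0, 81.9, 15.4, 0.0, 84.7, 42.7, 76.3, 94.5, 26.6.
Season total = 592.9 DD.
Complete generations = ⌊592.9 / 166⌋ = 3.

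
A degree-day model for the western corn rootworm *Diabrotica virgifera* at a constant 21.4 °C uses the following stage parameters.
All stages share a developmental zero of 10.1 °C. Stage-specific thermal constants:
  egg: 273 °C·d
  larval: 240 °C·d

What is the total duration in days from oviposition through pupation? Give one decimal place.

Daily accumulation at 21.4 °C = 21.4 − 10.1 = 11.3 DD/day.
Total K = 273 + 240 = 513 DD.
Total duration = 513 / 11.3 = 45.398 ≈ 45.4 days.

45.4 days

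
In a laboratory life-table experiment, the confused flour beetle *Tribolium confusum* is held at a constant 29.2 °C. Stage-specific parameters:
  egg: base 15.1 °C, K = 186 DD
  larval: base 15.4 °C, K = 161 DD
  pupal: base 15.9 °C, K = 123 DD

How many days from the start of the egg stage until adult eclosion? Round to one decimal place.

egg: 186 / (29.2 − 15.1) = 186 / 14.1 = 13.191 d.
larval: 161 / (29.2 − 15.4) = 161 / 13.8 = 11.667 d.
pupal: 123 / (29.2 − 15.9) = 123 / 13.3 = 9.248 d.
Sum = 34.106 ≈ 34.1 days.

34.1 days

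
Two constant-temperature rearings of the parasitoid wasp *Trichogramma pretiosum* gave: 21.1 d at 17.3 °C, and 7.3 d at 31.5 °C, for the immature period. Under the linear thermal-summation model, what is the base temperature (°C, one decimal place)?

9.8 °C

Under the model K = D·(T − T_b), so D₁·(T₁ − T_b) = D₂·(T₂ − T_b).
21.1·(17.3 − T_b) = 7.3·(31.5 − T_b)
T_b = (21.1·17.3 − 7.3·31.5) / (21.1 − 7.3) = 135.08 / 13.8 = 9.788 °C ≈ 9.8 °C.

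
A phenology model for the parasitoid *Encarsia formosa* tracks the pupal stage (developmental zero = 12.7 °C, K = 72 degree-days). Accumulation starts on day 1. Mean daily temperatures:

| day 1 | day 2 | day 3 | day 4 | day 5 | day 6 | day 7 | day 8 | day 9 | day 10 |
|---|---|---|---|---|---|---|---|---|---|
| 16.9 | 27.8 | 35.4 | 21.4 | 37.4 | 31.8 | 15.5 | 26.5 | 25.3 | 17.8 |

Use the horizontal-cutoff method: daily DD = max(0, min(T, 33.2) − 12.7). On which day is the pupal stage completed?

Daily DD above 12.7 °C (capped at 20.5): 4.2, 15.1, 20.5, 8.7, 20.5, 19.1, 2.8, 13.8, 12.6, 5.1.
Cumulative: 4.2, 19.3, 39.8, 48.5, 69.0, 88.1, 90.9, 104.7, 117.3, 122.4.
The total first reaches 72 DD on day 6.

day 6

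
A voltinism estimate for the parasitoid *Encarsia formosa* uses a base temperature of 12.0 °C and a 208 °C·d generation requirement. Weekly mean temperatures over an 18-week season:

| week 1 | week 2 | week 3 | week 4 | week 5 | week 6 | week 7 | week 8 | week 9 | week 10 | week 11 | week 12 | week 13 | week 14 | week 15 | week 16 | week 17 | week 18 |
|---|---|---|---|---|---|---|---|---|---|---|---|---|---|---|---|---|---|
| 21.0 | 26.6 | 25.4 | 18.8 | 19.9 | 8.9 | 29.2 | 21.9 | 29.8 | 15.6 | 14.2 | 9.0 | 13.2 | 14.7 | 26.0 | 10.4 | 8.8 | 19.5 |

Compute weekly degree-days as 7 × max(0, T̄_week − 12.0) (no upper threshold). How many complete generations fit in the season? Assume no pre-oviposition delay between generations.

4 generations

Weekly DD (7 × max(0, T̄ − 12.0)): 63.0, 102.2, 93.8, 47.6, 55.3, 0.0, 120.4, 69.3, 124.6, 25.2, 15.4, 0.0, 8.4, 18.9, 98.0, 0.0, 0.0, 52.5.
Season total = 894.6 DD.
Complete generations = ⌊894.6 / 208⌋ = 4.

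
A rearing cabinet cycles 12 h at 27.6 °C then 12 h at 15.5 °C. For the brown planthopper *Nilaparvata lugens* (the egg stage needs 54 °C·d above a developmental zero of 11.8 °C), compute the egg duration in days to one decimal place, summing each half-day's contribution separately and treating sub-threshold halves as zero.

Day half: max(0, 27.6 − 11.8) × 0.5 = 15.8 × 0.5 = 7.90 DD.
Night half: max(0, 15.5 − 11.8) × 0.5 = 3.7 × 0.5 = 1.85 DD.
Per 24 h: 9.75 DD/day.
Duration = 54 / 9.75 = 5.538 ≈ 5.5 days.

5.5 days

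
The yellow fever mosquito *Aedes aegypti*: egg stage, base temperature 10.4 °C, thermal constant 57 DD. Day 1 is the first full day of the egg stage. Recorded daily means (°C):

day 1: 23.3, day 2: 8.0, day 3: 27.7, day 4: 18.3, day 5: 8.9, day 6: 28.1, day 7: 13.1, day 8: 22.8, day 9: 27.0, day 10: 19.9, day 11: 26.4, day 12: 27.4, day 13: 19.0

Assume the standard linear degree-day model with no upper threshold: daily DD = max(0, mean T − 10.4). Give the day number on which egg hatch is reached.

Daily DD above 10.4 °C: 12.9, 0.0, 17.3, 7.9, 0.0, 17.7, 2.7, 12.4, 16.6, 9.5, 16.0, 17.0, 8.6.
Cumulative: 12.9, 12.9, 30.2, 38.1, 38.1, 55.8, 58.5, 70.9, 87.5, 97.0, 113.0, 130.0, 138.6.
The total first reaches 57 DD on day 7.

day 7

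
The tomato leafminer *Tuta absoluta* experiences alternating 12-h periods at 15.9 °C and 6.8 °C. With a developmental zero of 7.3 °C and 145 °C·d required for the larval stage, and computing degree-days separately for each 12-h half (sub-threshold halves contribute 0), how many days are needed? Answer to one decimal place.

Day half: max(0, 15.9 − 7.3) × 0.5 = 8.6 × 0.5 = 4.30 DD.
Night half: max(0, 6.8 − 7.3) × 0.5 = 0.0 × 0.5 = 0.00 DD.
Per 24 h: 4.30 DD/day.
Duration = 145 / 4.30 = 33.721 ≈ 33.7 days.

33.7 days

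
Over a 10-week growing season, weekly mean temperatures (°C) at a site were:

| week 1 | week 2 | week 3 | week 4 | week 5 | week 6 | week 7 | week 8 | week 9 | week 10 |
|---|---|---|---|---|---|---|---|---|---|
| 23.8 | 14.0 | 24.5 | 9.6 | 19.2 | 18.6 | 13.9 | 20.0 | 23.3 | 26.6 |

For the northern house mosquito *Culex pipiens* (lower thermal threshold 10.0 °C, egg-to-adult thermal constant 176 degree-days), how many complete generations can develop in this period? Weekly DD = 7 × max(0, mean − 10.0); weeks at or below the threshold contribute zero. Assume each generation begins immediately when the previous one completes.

3 generations

Weekly DD (7 × max(0, T̄ − 10.0)): 96.6, 28.0, 101.5, 0.0, 64.4, 60.2, 27.3, 70.0, 93.1, 116.2.
Season total = 657.3 DD.
Complete generations = ⌊657.3 / 176⌋ = 3.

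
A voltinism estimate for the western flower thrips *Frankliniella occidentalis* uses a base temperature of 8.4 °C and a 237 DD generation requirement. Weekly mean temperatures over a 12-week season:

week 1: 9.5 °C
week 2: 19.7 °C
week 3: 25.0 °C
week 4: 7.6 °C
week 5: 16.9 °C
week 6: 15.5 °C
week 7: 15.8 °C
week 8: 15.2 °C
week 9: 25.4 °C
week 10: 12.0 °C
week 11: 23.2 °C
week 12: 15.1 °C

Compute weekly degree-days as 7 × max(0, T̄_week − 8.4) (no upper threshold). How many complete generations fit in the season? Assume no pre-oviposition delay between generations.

Weekly DD (7 × max(0, T̄ − 8.4)): 7.7, 79.1, 116.2, 0.0, 59.5, 49.7, 51.8, 47.6, 119.0, 25.2, 103.6, 46.9.
Season total = 706.3 DD.
Complete generations = ⌊706.3 / 237⌋ = 2.

2 generations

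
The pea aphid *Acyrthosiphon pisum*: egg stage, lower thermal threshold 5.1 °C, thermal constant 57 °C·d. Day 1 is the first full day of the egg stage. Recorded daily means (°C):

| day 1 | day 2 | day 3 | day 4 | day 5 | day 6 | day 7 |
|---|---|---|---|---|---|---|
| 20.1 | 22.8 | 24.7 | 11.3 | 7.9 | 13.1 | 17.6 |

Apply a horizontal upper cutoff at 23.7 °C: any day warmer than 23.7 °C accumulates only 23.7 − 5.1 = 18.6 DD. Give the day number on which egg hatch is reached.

day 4

Daily DD above 5.1 °C (capped at 18.6): 15.0, 17.7, 18.6, 6.2, 2.8, 8.0, 12.5.
Cumulative: 15.0, 32.7, 51.3, 57.5, 60.3, 68.3, 80.8.
The total first reaches 57 DD on day 4.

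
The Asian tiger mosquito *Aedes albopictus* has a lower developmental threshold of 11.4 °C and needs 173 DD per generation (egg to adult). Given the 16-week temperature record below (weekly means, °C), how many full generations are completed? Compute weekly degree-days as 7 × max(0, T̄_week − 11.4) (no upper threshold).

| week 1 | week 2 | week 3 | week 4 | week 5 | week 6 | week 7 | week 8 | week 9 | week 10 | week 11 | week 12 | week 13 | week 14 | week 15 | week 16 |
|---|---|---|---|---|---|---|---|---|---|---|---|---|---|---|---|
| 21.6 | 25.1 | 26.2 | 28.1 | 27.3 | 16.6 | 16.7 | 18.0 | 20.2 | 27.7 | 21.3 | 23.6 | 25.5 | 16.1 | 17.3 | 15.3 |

Weekly DD (7 × max(0, T̄ − 11.4)): 71.4, 95.9, 103.6, 116.9, 111.3, 36.4, 37.1, 46.2, 61.6, 114.1, 69.3, 85.4, 98.7, 32.9, 41.3, 27.3.
Season total = 1149.4 DD.
Complete generations = ⌊1149.4 / 173⌋ = 6.

6 generations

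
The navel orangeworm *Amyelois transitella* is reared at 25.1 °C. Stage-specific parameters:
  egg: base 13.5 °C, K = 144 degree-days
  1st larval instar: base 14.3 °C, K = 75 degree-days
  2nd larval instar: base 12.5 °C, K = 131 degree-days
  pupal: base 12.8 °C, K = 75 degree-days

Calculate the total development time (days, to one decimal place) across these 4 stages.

egg: 144 / (25.1 − 13.5) = 144 / 11.6 = 12.414 d.
1st larval instar: 75 / (25.1 − 14.3) = 75 / 10.8 = 6.944 d.
2nd larval instar: 131 / (25.1 − 12.5) = 131 / 12.6 = 10.397 d.
pupal: 75 / (25.1 − 12.8) = 75 / 12.3 = 6.098 d.
Sum = 35.853 ≈ 35.9 days.

35.9 days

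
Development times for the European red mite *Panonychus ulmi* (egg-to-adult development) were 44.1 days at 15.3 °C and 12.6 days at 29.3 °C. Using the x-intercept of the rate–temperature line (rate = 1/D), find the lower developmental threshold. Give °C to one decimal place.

Under the model K = D·(T − T_b), so D₁·(T₁ − T_b) = D₂·(T₂ − T_b).
44.1·(15.3 − T_b) = 12.6·(29.3 − T_b)
T_b = (44.1·15.3 − 12.6·29.3) / (44.1 − 12.6) = 305.55 / 31.5 = 9.700 °C ≈ 9.7 °C.

9.7 °C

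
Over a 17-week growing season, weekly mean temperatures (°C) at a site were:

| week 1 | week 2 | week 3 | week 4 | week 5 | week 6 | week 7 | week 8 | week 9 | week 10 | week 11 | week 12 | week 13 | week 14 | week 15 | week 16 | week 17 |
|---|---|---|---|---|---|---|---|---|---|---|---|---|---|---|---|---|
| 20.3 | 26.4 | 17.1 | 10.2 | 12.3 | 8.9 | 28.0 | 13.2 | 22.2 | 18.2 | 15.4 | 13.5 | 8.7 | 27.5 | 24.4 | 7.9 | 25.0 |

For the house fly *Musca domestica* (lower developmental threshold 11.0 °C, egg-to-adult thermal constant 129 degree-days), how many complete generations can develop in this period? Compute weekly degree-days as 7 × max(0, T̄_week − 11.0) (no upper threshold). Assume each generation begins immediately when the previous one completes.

6 generations

Weekly DD (7 × max(0, T̄ − 11.0)): 65.1, 107.8, 42.7, 0.0, 9.1, 0.0, 119.0, 15.4, 78.4, 50.4, 30.8, 17.5, 0.0, 115.5, 93.8, 0.0, 98.0.
Season total = 843.5 DD.
Complete generations = ⌊843.5 / 129⌋ = 6.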